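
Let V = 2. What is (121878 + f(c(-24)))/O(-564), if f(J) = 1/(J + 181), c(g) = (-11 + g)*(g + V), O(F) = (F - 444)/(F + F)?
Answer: 778225859/5706 ≈ 1.3639e+5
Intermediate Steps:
O(F) = (-444 + F)/(2*F) (O(F) = (-444 + F)/((2*F)) = (-444 + F)*(1/(2*F)) = (-444 + F)/(2*F))
c(g) = (-11 + g)*(2 + g) (c(g) = (-11 + g)*(g + 2) = (-11 + g)*(2 + g))
f(J) = 1/(181 + J)
(121878 + f(c(-24)))/O(-564) = (121878 + 1/(181 + (-22 + (-24)² - 9*(-24))))/(((½)*(-444 - 564)/(-564))) = (121878 + 1/(181 + (-22 + 576 + 216)))/(((½)*(-1/564)*(-1008))) = (121878 + 1/(181 + 770))/(42/47) = (121878 + 1/951)*(47/42) = (115905979/951)*(47/42) = 778225859/5706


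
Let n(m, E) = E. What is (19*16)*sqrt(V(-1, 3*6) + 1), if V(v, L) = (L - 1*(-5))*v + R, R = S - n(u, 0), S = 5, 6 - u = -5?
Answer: 304*I*sqrt(17) ≈ 1253.4*I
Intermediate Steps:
u = 11 (u = 6 - 1*(-5) = 6 + 5 = 11)
R = 5 (R = 5 - 1*0 = 5 + 0 = 5)
V(v, L) = 5 + v*(5 + L) (V(v, L) = (L - 1*(-5))*v + 5 = (L + 5)*v + 5 = (5 + L)*v + 5 = v*(5 + L) + 5 = 5 + v*(5 + L))
(19*16)*sqrt(V(-1, 3*6) + 1) = (19*16)*sqrt((5 + 5*(-1) + (3*6)*(-1)) + 1) = 304*sqrt((5 - 5 + 18*(-1)) + 1) = 304*sqrt((5 - 5 - 18) + 1) = 304*sqrt(-18 + 1) = 304*sqrt(-17) = 304*(I*sqrt(17)) = 304*I*sqrt(17)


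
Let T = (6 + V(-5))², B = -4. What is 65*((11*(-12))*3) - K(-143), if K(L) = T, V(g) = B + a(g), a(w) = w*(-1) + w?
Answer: -25744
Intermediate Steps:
a(w) = 0 (a(w) = -w + w = 0)
V(g) = -4 (V(g) = -4 + 0 = -4)
T = 4 (T = (6 - 4)² = 2² = 4)
K(L) = 4
65*((11*(-12))*3) - K(-143) = 65*((11*(-12))*3) - 1*4 = 65*(-132*3) - 4 = 65*(-396) - 4 = -25740 - 4 = -25744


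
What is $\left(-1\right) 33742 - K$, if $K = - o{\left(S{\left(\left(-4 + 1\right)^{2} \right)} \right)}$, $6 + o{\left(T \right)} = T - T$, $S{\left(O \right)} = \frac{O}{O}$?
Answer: $-33748$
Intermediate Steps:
$S{\left(O \right)} = 1$
$o{\left(T \right)} = -6$ ($o{\left(T \right)} = -6 + \left(T - T\right) = -6 + 0 = -6$)
$K = 6$ ($K = \left(-1\right) \left(-6\right) = 6$)
$\left(-1\right) 33742 - K = \left(-1\right) 33742 - 6 = -33742 - 6 = -33748$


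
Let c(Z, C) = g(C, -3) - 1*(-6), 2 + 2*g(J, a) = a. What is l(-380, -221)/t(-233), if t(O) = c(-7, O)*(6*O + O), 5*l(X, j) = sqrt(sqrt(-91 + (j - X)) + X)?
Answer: -2*I*sqrt(380 - 2*sqrt(17))/57085 ≈ -0.00067552*I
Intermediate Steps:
g(J, a) = -1 + a/2
c(Z, C) = 7/2 (c(Z, C) = (-1 + (1/2)*(-3)) - 1*(-6) = (-1 - 3/2) + 6 = -5/2 + 6 = 7/2)
l(X, j) = sqrt(X + sqrt(-91 + j - X))/5 (l(X, j) = sqrt(sqrt(-91 + (j - X)) + X)/5 = sqrt(sqrt(-91 + j - X) + X)/5 = sqrt(X + sqrt(-91 + j - X))/5)
t(O) = 49*O/2 (t(O) = 7*(6*O + O)/2 = 7*(7*O)/2 = 49*O/2)
l(-380, -221)/t(-233) = (sqrt(-380 + sqrt(-91 - 221 - 1*(-380)))/5)/(((49/2)*(-233))) = (sqrt(-380 + sqrt(-91 - 221 + 380))/5)/(-11417/2) = (sqrt(-380 + sqrt(68))/5)*(-2/11417) = (sqrt(-380 + 2*sqrt(17))/5)*(-2/11417) = -2*sqrt(-380 + 2*sqrt(17))/57085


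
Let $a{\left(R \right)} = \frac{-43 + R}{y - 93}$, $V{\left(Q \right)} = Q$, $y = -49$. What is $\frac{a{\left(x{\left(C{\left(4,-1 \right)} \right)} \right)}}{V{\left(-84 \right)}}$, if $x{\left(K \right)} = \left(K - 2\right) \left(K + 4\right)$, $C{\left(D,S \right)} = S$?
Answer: $- \frac{13}{2982} \approx -0.0043595$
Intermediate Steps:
$x{\left(K \right)} = \left(-2 + K\right) \left(4 + K\right)$
$a{\left(R \right)} = \frac{43}{142} - \frac{R}{142}$ ($a{\left(R \right)} = \frac{-43 + R}{-49 - 93} = \frac{-43 + R}{-142} = \left(-43 + R\right) \left(- \frac{1}{142}\right) = \frac{43}{142} - \frac{R}{142}$)
$\frac{a{\left(x{\left(C{\left(4,-1 \right)} \right)} \right)}}{V{\left(-84 \right)}} = \frac{\frac{43}{142} - \frac{-8 + \left(-1\right)^{2} + 2 \left(-1\right)}{142}}{-84} = \left(\frac{43}{142} - \frac{-8 + 1 - 2}{142}\right) \left(- \frac{1}{84}\right) = \left(\frac{43}{142} - - \frac{9}{142}\right) \left(- \frac{1}{84}\right) = \left(\frac{43}{142} + \frac{9}{142}\right) \left(- \frac{1}{84}\right) = \frac{26}{71} \left(- \frac{1}{84}\right) = - \frac{13}{2982}$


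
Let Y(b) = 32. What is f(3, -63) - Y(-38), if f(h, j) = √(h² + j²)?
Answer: -32 + 3*√442 ≈ 31.071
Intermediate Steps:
f(3, -63) - Y(-38) = √(3² + (-63)²) - 1*32 = √(9 + 3969) - 32 = √3978 - 32 = 3*√442 - 32 = -32 + 3*√442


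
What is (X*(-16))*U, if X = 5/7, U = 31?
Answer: -2480/7 ≈ -354.29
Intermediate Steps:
X = 5/7 (X = 5*(⅐) = 5/7 ≈ 0.71429)
(X*(-16))*U = ((5/7)*(-16))*31 = -80/7*31 = -2480/7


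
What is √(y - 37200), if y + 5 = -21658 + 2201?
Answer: I*√56662 ≈ 238.04*I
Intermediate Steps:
y = -19462 (y = -5 + (-21658 + 2201) = -5 - 19457 = -19462)
√(y - 37200) = √(-19462 - 37200) = √(-56662) = I*√56662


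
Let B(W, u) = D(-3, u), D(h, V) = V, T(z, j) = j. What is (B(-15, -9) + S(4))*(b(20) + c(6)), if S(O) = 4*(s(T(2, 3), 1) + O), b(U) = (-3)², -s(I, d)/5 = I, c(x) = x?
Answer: -795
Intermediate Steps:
s(I, d) = -5*I
b(U) = 9
B(W, u) = u
S(O) = -60 + 4*O (S(O) = 4*(-5*3 + O) = 4*(-15 + O) = -60 + 4*O)
(B(-15, -9) + S(4))*(b(20) + c(6)) = (-9 + (-60 + 4*4))*(9 + 6) = (-9 + (-60 + 16))*15 = (-9 - 44)*15 = -53*15 = -795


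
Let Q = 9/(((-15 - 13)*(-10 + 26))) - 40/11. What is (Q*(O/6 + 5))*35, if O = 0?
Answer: -450475/704 ≈ -639.88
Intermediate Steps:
Q = -18019/4928 (Q = 9/((-28*16)) - 40*1/11 = 9/(-448) - 40/11 = 9*(-1/448) - 40/11 = -9/448 - 40/11 = -18019/4928 ≈ -3.6565)
(Q*(O/6 + 5))*35 = -18019*(0/6 + 5)/4928*35 = -18019*(0*(⅙) + 5)/4928*35 = -18019*(0 + 5)/4928*35 = -18019/4928*5*35 = -90095/4928*35 = -450475/704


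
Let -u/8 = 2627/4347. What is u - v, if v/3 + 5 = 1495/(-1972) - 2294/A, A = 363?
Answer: 32567896859/1037246364 ≈ 31.398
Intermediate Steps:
u = -21016/4347 ≈ -4.8346
v = -8645633/238612 (v = -15 + 3*(1495/(-1972) - 2294/363) = -15 + 3*(1495*(-1/1972) - 2294*1/363) = -15 + 3*(-1495/1972 - 2294/363) = -15 + 3*(-5066453/715836) = -15 - 5066453/238612 = -8645633/238612 ≈ -36.233)
u - v = -21016/4347 - 1*(-8645633/238612) = -21016/4347 + 8645633/238612 = 32567896859/1037246364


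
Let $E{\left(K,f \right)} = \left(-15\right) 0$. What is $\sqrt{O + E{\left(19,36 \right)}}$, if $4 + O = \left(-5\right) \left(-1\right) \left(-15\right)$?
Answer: $i \sqrt{79} \approx 8.8882 i$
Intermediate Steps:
$E{\left(K,f \right)} = 0$
$O = -79$ ($O = -4 + \left(-5\right) \left(-1\right) \left(-15\right) = -4 + 5 \left(-15\right) = -4 - 75 = -79$)
$\sqrt{O + E{\left(19,36 \right)}} = \sqrt{-79 + 0} = \sqrt{-79} = i \sqrt{79}$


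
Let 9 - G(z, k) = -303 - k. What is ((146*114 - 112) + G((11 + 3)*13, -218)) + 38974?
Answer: 55600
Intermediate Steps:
G(z, k) = 312 + k (G(z, k) = 9 - (-303 - k) = 9 + (303 + k) = 312 + k)
((146*114 - 112) + G((11 + 3)*13, -218)) + 38974 = ((146*114 - 112) + (312 - 218)) + 38974 = ((16644 - 112) + 94) + 38974 = (16532 + 94) + 38974 = 16626 + 38974 = 55600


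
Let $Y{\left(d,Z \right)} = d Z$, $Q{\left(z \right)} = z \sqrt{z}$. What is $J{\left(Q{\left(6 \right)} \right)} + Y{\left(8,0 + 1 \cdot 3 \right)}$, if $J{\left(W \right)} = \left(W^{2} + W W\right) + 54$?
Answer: $510$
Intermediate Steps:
$Q{\left(z \right)} = z^{\frac{3}{2}}$
$J{\left(W \right)} = 54 + 2 W^{2}$ ($J{\left(W \right)} = \left(W^{2} + W^{2}\right) + 54 = 2 W^{2} + 54 = 54 + 2 W^{2}$)
$Y{\left(d,Z \right)} = Z d$
$J{\left(Q{\left(6 \right)} \right)} + Y{\left(8,0 + 1 \cdot 3 \right)} = \left(54 + 2 \left(6^{\frac{3}{2}}\right)^{2}\right) + \left(0 + 1 \cdot 3\right) 8 = \left(54 + 2 \left(6 \sqrt{6}\right)^{2}\right) + \left(0 + 3\right) 8 = \left(54 + 2 \cdot 216\right) + 3 \cdot 8 = \left(54 + 432\right) + 24 = 486 + 24 = 510$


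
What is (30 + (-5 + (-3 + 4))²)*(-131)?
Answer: -6026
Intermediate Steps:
(30 + (-5 + (-3 + 4))²)*(-131) = (30 + (-5 + 1)²)*(-131) = (30 + (-4)²)*(-131) = (30 + 16)*(-131) = 46*(-131) = -6026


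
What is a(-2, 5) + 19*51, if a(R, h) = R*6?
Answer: 957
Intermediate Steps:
a(R, h) = 6*R
a(-2, 5) + 19*51 = 6*(-2) + 19*51 = -12 + 969 = 957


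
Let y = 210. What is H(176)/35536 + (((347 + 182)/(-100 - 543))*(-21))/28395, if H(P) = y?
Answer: 704824379/108135959160 ≈ 0.0065179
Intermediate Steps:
H(P) = 210
H(176)/35536 + (((347 + 182)/(-100 - 543))*(-21))/28395 = 210/35536 + (((347 + 182)/(-100 - 543))*(-21))/28395 = 210*(1/35536) + ((529/(-643))*(-21))*(1/28395) = 105/17768 + ((529*(-1/643))*(-21))*(1/28395) = 105/17768 - 529/643*(-21)*(1/28395) = 105/17768 + (11109/643)*(1/28395) = 105/17768 + 3703/6085995 = 704824379/108135959160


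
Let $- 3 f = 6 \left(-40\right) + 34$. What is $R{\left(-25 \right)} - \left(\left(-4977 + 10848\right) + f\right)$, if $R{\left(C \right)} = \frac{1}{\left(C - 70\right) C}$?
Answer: $- \frac{42320122}{7125} \approx -5939.7$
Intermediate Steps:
$f = \frac{206}{3}$ ($f = - \frac{6 \left(-40\right) + 34}{3} = - \frac{-240 + 34}{3} = \left(- \frac{1}{3}\right) \left(-206\right) = \frac{206}{3} \approx 68.667$)
$R{\left(C \right)} = \frac{1}{C \left(-70 + C\right)}$ ($R{\left(C \right)} = \frac{1}{\left(-70 + C\right) C} = \frac{1}{C \left(-70 + C\right)}$)
$R{\left(-25 \right)} - \left(\left(-4977 + 10848\right) + f\right) = \frac{1}{\left(-25\right) \left(-70 - 25\right)} - \left(\left(-4977 + 10848\right) + \frac{206}{3}\right) = - \frac{1}{25 \left(-95\right)} - \left(5871 + \frac{206}{3}\right) = \left(- \frac{1}{25}\right) \left(- \frac{1}{95}\right) - \frac{17819}{3} = \frac{1}{2375} - \frac{17819}{3} = - \frac{42320122}{7125}$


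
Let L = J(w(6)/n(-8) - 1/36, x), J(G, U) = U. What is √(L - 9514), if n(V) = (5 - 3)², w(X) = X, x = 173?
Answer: I*√9341 ≈ 96.649*I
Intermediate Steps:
n(V) = 4 (n(V) = 2² = 4)
L = 173
√(L - 9514) = √(173 - 9514) = √(-9341) = I*√9341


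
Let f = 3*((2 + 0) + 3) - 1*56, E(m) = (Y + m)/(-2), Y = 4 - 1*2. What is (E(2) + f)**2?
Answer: 1849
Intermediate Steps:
Y = 2 (Y = 4 - 2 = 2)
E(m) = -1 - m/2 (E(m) = (2 + m)/(-2) = (2 + m)*(-1/2) = -1 - m/2)
f = -41 (f = 3*(2 + 3) - 56 = 3*5 - 56 = 15 - 56 = -41)
(E(2) + f)**2 = ((-1 - 1/2*2) - 41)**2 = ((-1 - 1) - 41)**2 = (-2 - 41)**2 = (-43)**2 = 1849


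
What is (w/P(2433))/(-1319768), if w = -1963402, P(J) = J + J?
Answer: 981701/3210995544 ≈ 0.00030573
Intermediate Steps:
P(J) = 2*J
(w/P(2433))/(-1319768) = -1963402/(2*2433)/(-1319768) = -1963402/4866*(-1/1319768) = -1963402*1/4866*(-1/1319768) = -981701/2433*(-1/1319768) = 981701/3210995544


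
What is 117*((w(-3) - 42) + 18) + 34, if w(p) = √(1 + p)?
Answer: -2774 + 117*I*√2 ≈ -2774.0 + 165.46*I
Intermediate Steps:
117*((w(-3) - 42) + 18) + 34 = 117*((√(1 - 3) - 42) + 18) + 34 = 117*((√(-2) - 42) + 18) + 34 = 117*((I*√2 - 42) + 18) + 34 = 117*((-42 + I*√2) + 18) + 34 = 117*(-24 + I*√2) + 34 = (-2808 + 117*I*√2) + 34 = -2774 + 117*I*√2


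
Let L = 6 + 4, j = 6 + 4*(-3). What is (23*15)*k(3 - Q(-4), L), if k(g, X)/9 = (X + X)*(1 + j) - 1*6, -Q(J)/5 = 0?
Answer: -329130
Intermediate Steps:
Q(J) = 0 (Q(J) = -5*0 = 0)
j = -6 (j = 6 - 12 = -6)
L = 10
k(g, X) = -54 - 90*X (k(g, X) = 9*((X + X)*(1 - 6) - 1*6) = 9*((2*X)*(-5) - 6) = 9*(-10*X - 6) = 9*(-6 - 10*X) = -54 - 90*X)
(23*15)*k(3 - Q(-4), L) = (23*15)*(-54 - 90*10) = 345*(-54 - 900) = 345*(-954) = -329130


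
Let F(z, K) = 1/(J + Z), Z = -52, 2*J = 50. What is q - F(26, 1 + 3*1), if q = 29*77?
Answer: 60292/27 ≈ 2233.0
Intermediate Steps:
J = 25 (J = (1/2)*50 = 25)
F(z, K) = -1/27 (F(z, K) = 1/(25 - 52) = 1/(-27) = -1/27)
q = 2233
q - F(26, 1 + 3*1) = 2233 - 1*(-1/27) = 2233 + 1/27 = 60292/27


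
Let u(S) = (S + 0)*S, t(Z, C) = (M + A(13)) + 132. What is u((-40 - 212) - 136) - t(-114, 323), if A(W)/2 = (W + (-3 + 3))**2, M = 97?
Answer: 149977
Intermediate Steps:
A(W) = 2*W**2 (A(W) = 2*(W + (-3 + 3))**2 = 2*(W + 0)**2 = 2*W**2)
t(Z, C) = 567 (t(Z, C) = (97 + 2*13**2) + 132 = (97 + 2*169) + 132 = (97 + 338) + 132 = 435 + 132 = 567)
u(S) = S**2 (u(S) = S*S = S**2)
u((-40 - 212) - 136) - t(-114, 323) = ((-40 - 212) - 136)**2 - 1*567 = (-252 - 136)**2 - 567 = (-388)**2 - 567 = 150544 - 567 = 149977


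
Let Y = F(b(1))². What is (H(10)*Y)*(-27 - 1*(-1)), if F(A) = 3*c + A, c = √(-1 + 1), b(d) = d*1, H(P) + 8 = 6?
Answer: 52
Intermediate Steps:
H(P) = -2 (H(P) = -8 + 6 = -2)
b(d) = d
c = 0 (c = √0 = 0)
F(A) = A (F(A) = 3*0 + A = 0 + A = A)
Y = 1 (Y = 1² = 1)
(H(10)*Y)*(-27 - 1*(-1)) = (-2*1)*(-27 - 1*(-1)) = -2*(-27 + 1) = -2*(-26) = 52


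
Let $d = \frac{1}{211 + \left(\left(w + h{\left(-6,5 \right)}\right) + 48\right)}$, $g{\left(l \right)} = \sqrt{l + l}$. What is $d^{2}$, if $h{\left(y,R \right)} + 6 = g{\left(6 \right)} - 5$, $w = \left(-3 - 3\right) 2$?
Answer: $\frac{13927}{775176964} - \frac{59 \sqrt{3}}{193794241} \approx 1.7439 \cdot 10^{-5}$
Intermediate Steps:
$w = -12$ ($w = \left(-6\right) 2 = -12$)
$g{\left(l \right)} = \sqrt{2} \sqrt{l}$ ($g{\left(l \right)} = \sqrt{2 l} = \sqrt{2} \sqrt{l}$)
$h{\left(y,R \right)} = -11 + 2 \sqrt{3}$ ($h{\left(y,R \right)} = -6 - \left(5 - \sqrt{2} \sqrt{6}\right) = -6 - \left(5 - 2 \sqrt{3}\right) = -11 + 2 \sqrt{3}$)
$d = \frac{1}{236 + 2 \sqrt{3}}$ ($d = \frac{1}{211 + \left(\left(-12 - \left(11 - 2 \sqrt{3}\right)\right) + 48\right)} = \frac{1}{211 + \left(\left(-23 + 2 \sqrt{3}\right) + 48\right)} = \frac{1}{211 + \left(25 + 2 \sqrt{3}\right)} = \frac{1}{236 + 2 \sqrt{3}} \approx 0.004176$)
$d^{2} = \left(\frac{59}{13921} - \frac{\sqrt{3}}{27842}\right)^{2}$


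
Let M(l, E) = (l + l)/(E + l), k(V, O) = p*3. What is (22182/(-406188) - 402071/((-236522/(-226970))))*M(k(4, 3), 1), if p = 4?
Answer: -12355977346022188/17346405219 ≈ -7.1231e+5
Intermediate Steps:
k(V, O) = 12 (k(V, O) = 4*3 = 12)
M(l, E) = 2*l/(E + l) (M(l, E) = (2*l)/(E + l) = 2*l/(E + l))
(22182/(-406188) - 402071/((-236522/(-226970))))*M(k(4, 3), 1) = (22182/(-406188) - 402071/((-236522/(-226970))))*(2*12/(1 + 12)) = (22182*(-1/406188) - 402071/((-236522*(-1/226970))))*(2*12/13) = (-3697/67698 - 402071/118261/113485)*(2*12*(1/13)) = (-3697/67698 - 402071*113485/118261)*(24/13) = (-3697/67698 - 45629027435/118261)*(24/13) = -3088994336505547/8006033178*24/13 = -12355977346022188/17346405219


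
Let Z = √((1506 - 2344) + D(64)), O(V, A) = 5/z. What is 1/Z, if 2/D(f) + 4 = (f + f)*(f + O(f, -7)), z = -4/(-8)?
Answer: -3*I*√2086689866/3967091 ≈ -0.034544*I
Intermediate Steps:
z = ½ (z = -4*(-⅛) = ½ ≈ 0.50000)
O(V, A) = 10 (O(V, A) = 5/(½) = 5*2 = 10)
D(f) = 2/(-4 + 2*f*(10 + f)) (D(f) = 2/(-4 + (f + f)*(f + 10)) = 2/(-4 + (2*f)*(10 + f)) = 2/(-4 + 2*f*(10 + f)))
Z = I*√2086689866/1578 (Z = √((1506 - 2344) + 1/(-2 + 64² + 10*64)) = √(-838 + 1/(-2 + 4096 + 640)) = √(-838 + 1/4734) = √(-3967091/4734) = I*√2086689866/1578 ≈ 28.948*I)
1/Z = 1/(I*√2086689866/1578) = -3*I*√2086689866/3967091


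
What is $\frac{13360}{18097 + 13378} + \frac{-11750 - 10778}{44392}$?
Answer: $- \frac{2899792}{34930955} \approx -0.083015$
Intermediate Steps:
$\frac{13360}{18097 + 13378} + \frac{-11750 - 10778}{44392} = \frac{13360}{31475} - \frac{2816}{5549} = 13360 \cdot \frac{1}{31475} - \frac{2816}{5549} = \frac{2672}{6295} - \frac{2816}{5549} = - \frac{2899792}{34930955}$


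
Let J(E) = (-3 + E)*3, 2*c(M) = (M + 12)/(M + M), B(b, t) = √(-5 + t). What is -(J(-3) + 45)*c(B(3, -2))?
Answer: -27/4 + 81*I*√7/7 ≈ -6.75 + 30.615*I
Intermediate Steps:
c(M) = (12 + M)/(4*M) (c(M) = ((M + 12)/(M + M))/2 = ((12 + M)/((2*M)))/2 = ((12 + M)*(1/(2*M)))/2 = ((12 + M)/(2*M))/2 = (12 + M)/(4*M))
J(E) = -9 + 3*E
-(J(-3) + 45)*c(B(3, -2)) = -((-9 + 3*(-3)) + 45)*(12 + √(-5 - 2))/(4*(√(-5 - 2))) = -((-9 - 9) + 45)*(12 + √(-7))/(4*(√(-7))) = -(-18 + 45)*(12 + I*√7)/(4*((I*√7))) = -27*(-I*√7/7)*(12 + I*√7)/4 = -27*(-I*√7*(12 + I*√7)/28) = -(-27)*I*√7*(12 + I*√7)/28 = 27*I*√7*(12 + I*√7)/28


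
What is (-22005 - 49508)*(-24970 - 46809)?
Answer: 5133131627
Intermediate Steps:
(-22005 - 49508)*(-24970 - 46809) = -71513*(-71779) = 5133131627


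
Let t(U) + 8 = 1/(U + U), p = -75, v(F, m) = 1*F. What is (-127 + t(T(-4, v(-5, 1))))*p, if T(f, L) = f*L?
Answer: 80985/8 ≈ 10123.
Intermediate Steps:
v(F, m) = F
T(f, L) = L*f
t(U) = -8 + 1/(2*U) (t(U) = -8 + 1/(U + U) = -8 + 1/(2*U))
(-127 + t(T(-4, v(-5, 1))))*p = (-127 + (-8 + 1/(2*((-5*(-4))))))*(-75) = (-127 + (-8 + (½)/20))*(-75) = (-127 + (-8 + (½)*(1/20)))*(-75) = (-127 + (-8 + 1/40))*(-75) = (-127 - 319/40)*(-75) = -5399/40*(-75) = 80985/8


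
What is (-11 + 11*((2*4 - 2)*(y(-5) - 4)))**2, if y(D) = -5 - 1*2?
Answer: 543169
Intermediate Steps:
y(D) = -7 (y(D) = -5 - 2 = -7)
(-11 + 11*((2*4 - 2)*(y(-5) - 4)))**2 = (-11 + 11*((2*4 - 2)*(-7 - 4)))**2 = (-11 + 11*((8 - 2)*(-11)))**2 = (-11 + 11*(6*(-11)))**2 = (-11 + 11*(-66))**2 = (-11 - 726)**2 = (-737)**2 = 543169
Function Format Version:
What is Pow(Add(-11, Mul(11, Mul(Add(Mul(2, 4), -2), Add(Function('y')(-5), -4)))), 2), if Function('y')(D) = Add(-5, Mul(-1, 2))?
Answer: 543169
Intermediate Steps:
Function('y')(D) = -7 (Function('y')(D) = Add(-5, -2) = -7)
Pow(Add(-11, Mul(11, Mul(Add(Mul(2, 4), -2), Add(Function('y')(-5), -4)))), 2) = Pow(Add(-11, Mul(11, Mul(Add(Mul(2, 4), -2), Add(-7, -4)))), 2) = Pow(Add(-11, Mul(11, Mul(Add(8, -2), -11))), 2) = Pow(Add(-11, Mul(11, Mul(6, -11))), 2) = Pow(Add(-11, Mul(11, -66)), 2) = Pow(Add(-11, -726), 2) = Pow(-737, 2) = 543169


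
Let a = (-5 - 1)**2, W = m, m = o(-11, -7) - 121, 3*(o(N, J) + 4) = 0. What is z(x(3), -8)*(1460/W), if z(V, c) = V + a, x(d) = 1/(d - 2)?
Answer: -10804/25 ≈ -432.16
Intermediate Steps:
o(N, J) = -4 (o(N, J) = -4 + (1/3)*0 = -4 + 0 = -4)
m = -125 (m = -4 - 121 = -125)
x(d) = 1/(-2 + d)
W = -125
a = 36 (a = (-6)**2 = 36)
z(V, c) = 36 + V (z(V, c) = V + 36 = 36 + V)
z(x(3), -8)*(1460/W) = (36 + 1/(-2 + 3))*(1460/(-125)) = (36 + 1/1)*(1460*(-1/125)) = (36 + 1)*(-292/25) = 37*(-292/25) = -10804/25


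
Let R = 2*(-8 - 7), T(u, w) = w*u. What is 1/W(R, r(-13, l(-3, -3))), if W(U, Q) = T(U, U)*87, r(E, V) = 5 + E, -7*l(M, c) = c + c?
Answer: 1/78300 ≈ 1.2771e-5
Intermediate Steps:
T(u, w) = u*w
l(M, c) = -2*c/7 (l(M, c) = -(c + c)/7 = -2*c/7)
R = -30 (R = 2*(-15) = -30)
W(U, Q) = 87*U² (W(U, Q) = (U*U)*87 = U²*87 = 87*U²)
1/W(R, r(-13, l(-3, -3))) = 1/(87*(-30)²) = 1/(87*900) = 1/78300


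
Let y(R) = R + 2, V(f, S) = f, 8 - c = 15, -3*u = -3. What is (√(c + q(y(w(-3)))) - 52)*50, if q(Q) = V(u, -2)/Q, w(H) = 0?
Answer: -2600 + 25*I*√26 ≈ -2600.0 + 127.48*I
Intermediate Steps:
u = 1 (u = -⅓*(-3) = 1)
c = -7 (c = 8 - 1*15 = 8 - 15 = -7)
y(R) = 2 + R
q(Q) = 1/Q
(√(c + q(y(w(-3)))) - 52)*50 = (√(-7 + 1/(2 + 0)) - 52)*50 = (√(-7 + 1/2) - 52)*50 = (√(-7 + ½) - 52)*50 = (√(-13/2) - 52)*50 = (I*√26/2 - 52)*50 = (-52 + I*√26/2)*50 = -2600 + 25*I*√26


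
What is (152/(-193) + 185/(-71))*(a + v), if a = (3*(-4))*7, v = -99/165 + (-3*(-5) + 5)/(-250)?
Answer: 98434149/342575 ≈ 287.34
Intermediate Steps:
v = -17/25 (v = -99*1/165 + (15 + 5)*(-1/250) = -⅗ + 20*(-1/250) = -⅗ - 2/25 = -17/25 ≈ -0.68000)
a = -84 (a = -12*7 = -84)
(152/(-193) + 185/(-71))*(a + v) = (152/(-193) + 185/(-71))*(-84 - 17/25) = (152*(-1/193) + 185*(-1/71))*(-2117/25) = (-152/193 - 185/71)*(-2117/25) = -46497/13703*(-2117/25) = 98434149/342575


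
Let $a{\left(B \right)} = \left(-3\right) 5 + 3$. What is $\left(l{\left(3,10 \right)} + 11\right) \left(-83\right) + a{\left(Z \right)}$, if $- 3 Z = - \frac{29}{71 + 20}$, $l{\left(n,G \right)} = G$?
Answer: $-1755$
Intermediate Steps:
$Z = \frac{29}{273}$ ($Z = - \frac{\left(-29\right) \frac{1}{71 + 20}}{3} = - \frac{\left(-29\right) \frac{1}{91}}{3} = \left(- \frac{1}{3}\right) \left(- \frac{29}{91}\right) = \frac{29}{273} \approx 0.10623$)
$a{\left(B \right)} = -12$ ($a{\left(B \right)} = -15 + 3 = -12$)
$\left(l{\left(3,10 \right)} + 11\right) \left(-83\right) + a{\left(Z \right)} = \left(10 + 11\right) \left(-83\right) - 12 = 21 \left(-83\right) - 12 = -1743 - 12 = -1755$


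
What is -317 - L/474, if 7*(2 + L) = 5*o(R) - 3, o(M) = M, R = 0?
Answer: -1051789/3318 ≈ -317.00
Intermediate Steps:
L = -17/7 (L = -2 + (5*0 - 3)/7 = -2 + (0 - 3)/7 = -2 + (⅐)*(-3) = -2 - 3/7 = -17/7 ≈ -2.4286)
-317 - L/474 = -317 - (-17)/(7*474) = -317 - 1*(-17/3318) = -317 + 17/3318 = -1051789/3318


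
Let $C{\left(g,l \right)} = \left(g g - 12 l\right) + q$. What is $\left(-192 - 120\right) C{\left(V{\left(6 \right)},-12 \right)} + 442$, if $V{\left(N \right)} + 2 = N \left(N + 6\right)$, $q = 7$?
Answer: $-1575470$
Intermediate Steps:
$V{\left(N \right)} = -2 + N \left(6 + N\right)$ ($V{\left(N \right)} = -2 + N \left(N + 6\right) = -2 + N \left(6 + N\right)$)
$C{\left(g,l \right)} = 7 + g^{2} - 12 l$ ($C{\left(g,l \right)} = \left(g g - 12 l\right) + 7 = \left(g^{2} - 12 l\right) + 7 = 7 + g^{2} - 12 l$)
$\left(-192 - 120\right) C{\left(V{\left(6 \right)},-12 \right)} + 442 = \left(-192 - 120\right) \left(7 + \left(-2 + 6^{2} + 6 \cdot 6\right)^{2} - -144\right) + 442 = - 312 \left(7 + \left(-2 + 36 + 36\right)^{2} + 144\right) + 442 = - 312 \left(7 + 70^{2} + 144\right) + 442 = - 312 \left(7 + 4900 + 144\right) + 442 = \left(-312\right) 5051 + 442 = -1575912 + 442 = -1575470$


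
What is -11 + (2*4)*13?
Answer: 93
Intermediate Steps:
-11 + (2*4)*13 = -11 + 8*13 = -11 + 104 = 93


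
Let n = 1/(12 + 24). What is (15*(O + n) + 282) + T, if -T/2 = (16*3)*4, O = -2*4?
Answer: -2659/12 ≈ -221.58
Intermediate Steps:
n = 1/36 ≈ 0.027778
O = -8
T = -384 (T = -2*16*3*4 = -96*4 = -2*192 = -384)
(15*(O + n) + 282) + T = (15*(-8 + 1/36) + 282) - 384 = (15*(-287/36) + 282) - 384 = (-1435/12 + 282) - 384 = 1949/12 - 384 = -2659/12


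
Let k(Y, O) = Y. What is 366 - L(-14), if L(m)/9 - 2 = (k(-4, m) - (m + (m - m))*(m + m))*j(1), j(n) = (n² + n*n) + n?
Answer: 11040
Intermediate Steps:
j(n) = n + 2*n² (j(n) = (n² + n²) + n = 2*n² + n = n + 2*n²)
L(m) = -90 - 54*m² (L(m) = 18 + 9*((-4 - (m + (m - m))*(m + m))*(1*(1 + 2*1))) = 18 + 9*((-4 - (m + 0)*2*m)*(1*(1 + 2))) = 18 + 9*((-4 - m*2*m)*(1*3)) = 18 + 9*((-4 - 2*m²)*3) = 18 + 9*(-12 - 6*m²) = 18 + (-108 - 54*m²) = -90 - 54*m²)
366 - L(-14) = 366 - (-90 - 54*(-14)²) = 366 - (-90 - 54*196) = 366 - (-90 - 10584) = 366 - 1*(-10674) = 366 + 10674 = 11040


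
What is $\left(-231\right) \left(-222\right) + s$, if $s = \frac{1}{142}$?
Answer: $\frac{7282045}{142} \approx 51282.0$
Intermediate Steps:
$s = \frac{1}{142} \approx 0.0070423$
$\left(-231\right) \left(-222\right) + s = \left(-231\right) \left(-222\right) + \frac{1}{142} = 51282 + \frac{1}{142} = \frac{7282045}{142}$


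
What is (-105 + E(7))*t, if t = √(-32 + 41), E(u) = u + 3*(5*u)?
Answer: 21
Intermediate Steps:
E(u) = 16*u (E(u) = u + 15*u = 16*u)
t = 3 (t = √9 = 3)
(-105 + E(7))*t = (-105 + 16*7)*3 = (-105 + 112)*3 = 7*3 = 21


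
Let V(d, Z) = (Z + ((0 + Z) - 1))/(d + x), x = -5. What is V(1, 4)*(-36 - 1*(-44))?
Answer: -14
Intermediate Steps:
V(d, Z) = (-1 + 2*Z)/(-5 + d) (V(d, Z) = (Z + ((0 + Z) - 1))/(d - 5) = (Z + (Z - 1))/(-5 + d) = (Z + (-1 + Z))/(-5 + d) = (-1 + 2*Z)/(-5 + d))
V(1, 4)*(-36 - 1*(-44)) = ((-1 + 2*4)/(-5 + 1))*(-36 - 1*(-44)) = ((-1 + 8)/(-4))*(-36 + 44) = -¼*7*8 = -7/4*8 = -14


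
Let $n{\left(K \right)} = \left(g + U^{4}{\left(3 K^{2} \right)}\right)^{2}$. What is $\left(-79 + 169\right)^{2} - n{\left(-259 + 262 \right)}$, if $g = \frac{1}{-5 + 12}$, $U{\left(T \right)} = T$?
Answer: $- \frac{13839054330844}{49} \approx -2.8243 \cdot 10^{11}$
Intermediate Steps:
$g = \frac{1}{7} \approx 0.14286$
$n{\left(K \right)} = \left(\frac{1}{7} + 81 K^{8}\right)^{2}$ ($n{\left(K \right)} = \left(\frac{1}{7} + \left(3 K^{2}\right)^{4}\right)^{2} = \left(\frac{1}{7} + 81 K^{8}\right)^{2}$)
$\left(-79 + 169\right)^{2} - n{\left(-259 + 262 \right)} = \left(-79 + 169\right)^{2} - \frac{\left(1 + 567 \left(-259 + 262\right)^{8}\right)^{2}}{49} = 90^{2} - \frac{\left(1 + 567 \cdot 3^{8}\right)^{2}}{49} = 8100 - \frac{\left(1 + 567 \cdot 6561\right)^{2}}{49} = 8100 - \frac{\left(1 + 3720087\right)^{2}}{49} = 8100 - \frac{3720088^{2}}{49} = 8100 - \frac{1}{49} \cdot 13839054727744 = 8100 - \frac{13839054727744}{49} = - \frac{13839054330844}{49}$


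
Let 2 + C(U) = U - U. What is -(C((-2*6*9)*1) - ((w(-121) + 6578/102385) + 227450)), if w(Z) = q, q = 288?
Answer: 23317166478/102385 ≈ 2.2774e+5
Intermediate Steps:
w(Z) = 288
C(U) = -2 (C(U) = -2 + (U - U) = -2 + 0 = -2)
-(C((-2*6*9)*1) - ((w(-121) + 6578/102385) + 227450)) = -(-2 - ((288 + 6578/102385) + 227450)) = -(-2 - (29493458/102385 + 227450)) = -(-2 - 1*23316961708/102385) = -(-2 - 23316961708/102385) = -1*(-23317166478/102385) = 23317166478/102385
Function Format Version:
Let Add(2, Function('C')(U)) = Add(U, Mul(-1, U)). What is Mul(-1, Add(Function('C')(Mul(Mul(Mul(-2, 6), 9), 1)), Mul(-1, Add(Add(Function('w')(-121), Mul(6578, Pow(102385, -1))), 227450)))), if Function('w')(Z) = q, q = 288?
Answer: Rational(23317166478, 102385) ≈ 2.2774e+5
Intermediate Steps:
Function('w')(Z) = 288
Function('C')(U) = -2 (Function('C')(U) = Add(-2, Add(U, Mul(-1, U))) = Add(-2, 0) = -2)
Mul(-1, Add(Function('C')(Mul(Mul(Mul(-2, 6), 9), 1)), Mul(-1, Add(Add(Function('w')(-121), Mul(6578, Pow(102385, -1))), 227450)))) = Mul(-1, Add(-2, Mul(-1, Add(Add(288, Mul(6578, Pow(102385, -1))), 227450)))) = Mul(-1, Add(-2, Mul(-1, Add(Add(288, Mul(6578, Rational(1, 102385))), 227450)))) = Mul(-1, Add(-2, Mul(-1, Add(Add(288, Rational(6578, 102385)), 227450)))) = Mul(-1, Add(-2, Mul(-1, Add(Rational(29493458, 102385), 227450)))) = Mul(-1, Add(-2, Mul(-1, Rational(23316961708, 102385)))) = Mul(-1, Add(-2, Rational(-23316961708, 102385))) = Mul(-1, Rational(-23317166478, 102385)) = Rational(23317166478, 102385)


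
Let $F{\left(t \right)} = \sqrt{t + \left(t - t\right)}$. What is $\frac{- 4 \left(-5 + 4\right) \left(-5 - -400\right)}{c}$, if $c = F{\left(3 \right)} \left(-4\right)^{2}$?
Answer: $\frac{395 \sqrt{3}}{12} \approx 57.013$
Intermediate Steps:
$F{\left(t \right)} = \sqrt{t}$ ($F{\left(t \right)} = \sqrt{t + 0} = \sqrt{t}$)
$c = 16 \sqrt{3}$ ($c = \sqrt{3} \left(-4\right)^{2} = \sqrt{3} \cdot 16 = 16 \sqrt{3} \approx 27.713$)
$\frac{- 4 \left(-5 + 4\right) \left(-5 - -400\right)}{c} = \frac{- 4 \left(-5 + 4\right) \left(-5 - -400\right)}{16 \sqrt{3}} = \left(-4\right) \left(-1\right) \left(-5 + 400\right) \frac{\sqrt{3}}{48} = 4 \cdot 395 \frac{\sqrt{3}}{48} = 1580 \frac{\sqrt{3}}{48} = \frac{395 \sqrt{3}}{12}$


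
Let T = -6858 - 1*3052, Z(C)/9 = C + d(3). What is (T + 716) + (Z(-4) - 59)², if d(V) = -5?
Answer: 10406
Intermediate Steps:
Z(C) = -45 + 9*C (Z(C) = 9*(C - 5) = 9*(-5 + C) = -45 + 9*C)
T = -9910 (T = -6858 - 3052 = -9910)
(T + 716) + (Z(-4) - 59)² = (-9910 + 716) + ((-45 + 9*(-4)) - 59)² = -9194 + ((-45 - 36) - 59)² = -9194 + (-81 - 59)² = -9194 + (-140)² = -9194 + 19600 = 10406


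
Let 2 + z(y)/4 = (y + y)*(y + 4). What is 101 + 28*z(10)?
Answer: 31237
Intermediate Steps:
z(y) = -8 + 8*y*(4 + y) (z(y) = -8 + 4*((y + y)*(y + 4)) = -8 + 4*((2*y)*(4 + y)) = -8 + 4*(2*y*(4 + y)) = -8 + 8*y*(4 + y))
101 + 28*z(10) = 101 + 28*(-8 + 8*10**2 + 32*10) = 101 + 28*(-8 + 8*100 + 320) = 101 + 28*(-8 + 800 + 320) = 101 + 28*1112 = 101 + 31136 = 31237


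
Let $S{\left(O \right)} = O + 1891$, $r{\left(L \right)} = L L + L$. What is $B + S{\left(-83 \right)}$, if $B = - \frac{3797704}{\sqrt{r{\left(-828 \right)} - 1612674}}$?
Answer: $1808 + \frac{1898852 i \sqrt{103102}}{154653} \approx 1808.0 + 3942.4 i$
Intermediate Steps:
$r{\left(L \right)} = L + L^{2}$ ($r{\left(L \right)} = L^{2} + L = L + L^{2}$)
$S{\left(O \right)} = 1891 + O$
$B = \frac{1898852 i \sqrt{103102}}{154653}$ ($B = - \frac{3797704}{\sqrt{- 828 \left(1 - 828\right) - 1612674}} = - \frac{3797704}{\sqrt{\left(-828\right) \left(-827\right) - 1612674}} = - \frac{3797704}{\sqrt{684756 - 1612674}} = - \frac{3797704}{\sqrt{-927918}} = - \frac{3797704}{3 i \sqrt{103102}} = - 3797704 \left(- \frac{i \sqrt{103102}}{309306}\right) = \frac{1898852 i \sqrt{103102}}{154653} \approx 3942.5 i$)
$B + S{\left(-83 \right)} = \frac{1898852 i \sqrt{103102}}{154653} + \left(1891 - 83\right) = \frac{1898852 i \sqrt{103102}}{154653} + 1808 = 1808 + \frac{1898852 i \sqrt{103102}}{154653}$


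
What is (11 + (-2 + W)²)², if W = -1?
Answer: 400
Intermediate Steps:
(11 + (-2 + W)²)² = (11 + (-2 - 1)²)² = (11 + (-3)²)² = (11 + 9)² = 20² = 400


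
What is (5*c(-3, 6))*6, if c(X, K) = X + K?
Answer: 90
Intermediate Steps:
c(X, K) = K + X
(5*c(-3, 6))*6 = (5*(6 - 3))*6 = (5*3)*6 = 15*6 = 90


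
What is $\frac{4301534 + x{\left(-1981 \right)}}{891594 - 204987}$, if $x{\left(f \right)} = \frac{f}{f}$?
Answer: $\frac{1433845}{228869} \approx 6.2649$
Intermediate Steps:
$x{\left(f \right)} = 1$
$\frac{4301534 + x{\left(-1981 \right)}}{891594 - 204987} = \frac{4301534 + 1}{891594 - 204987} = \frac{4301535}{686607} = 4301535 \cdot \frac{1}{686607} = \frac{1433845}{228869}$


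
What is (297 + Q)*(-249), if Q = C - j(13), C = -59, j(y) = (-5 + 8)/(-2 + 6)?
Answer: -236301/4 ≈ -59075.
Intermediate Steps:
j(y) = ¾ (j(y) = 3/4 = 3*(¼) = ¾)
Q = -239/4 (Q = -59 - 1*¾ = -59 - ¾ = -239/4 ≈ -59.750)
(297 + Q)*(-249) = (297 - 239/4)*(-249) = (949/4)*(-249) = -236301/4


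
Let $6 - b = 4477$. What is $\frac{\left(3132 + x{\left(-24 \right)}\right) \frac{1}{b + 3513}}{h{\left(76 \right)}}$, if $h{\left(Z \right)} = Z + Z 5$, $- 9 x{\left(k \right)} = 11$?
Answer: $- \frac{1483}{206928} \approx -0.0071667$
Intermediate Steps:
$b = -4471$ ($b = 6 - 4477 = -4471$)
$x{\left(k \right)} = - \frac{11}{9}$ ($x{\left(k \right)} = \left(- \frac{1}{9}\right) 11 = - \frac{11}{9}$)
$h{\left(Z \right)} = 6 Z$ ($h{\left(Z \right)} = Z + 5 Z = 6 Z$)
$\frac{\left(3132 + x{\left(-24 \right)}\right) \frac{1}{b + 3513}}{h{\left(76 \right)}} = \frac{\left(3132 - \frac{11}{9}\right) \frac{1}{-4471 + 3513}}{6 \cdot 76} = \frac{\frac{28177}{9} \frac{1}{-958}}{456} = \frac{28177}{9} \left(- \frac{1}{958}\right) \frac{1}{456} = \left(- \frac{28177}{8622}\right) \frac{1}{456} = - \frac{1483}{206928}$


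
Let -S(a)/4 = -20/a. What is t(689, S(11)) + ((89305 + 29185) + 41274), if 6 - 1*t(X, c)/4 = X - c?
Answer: 1727672/11 ≈ 1.5706e+5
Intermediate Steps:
S(a) = 80/a (S(a) = -(-80)/a = 80/a)
t(X, c) = 24 - 4*X + 4*c (t(X, c) = 24 - 4*(X - c) = 24 + (-4*X + 4*c) = 24 - 4*X + 4*c)
t(689, S(11)) + ((89305 + 29185) + 41274) = (24 - 4*689 + 4*(80/11)) + ((89305 + 29185) + 41274) = (24 - 2756 + 4*(80*(1/11))) + (118490 + 41274) = (24 - 2756 + 4*(80/11)) + 159764 = (24 - 2756 + 320/11) + 159764 = -29732/11 + 159764 = 1727672/11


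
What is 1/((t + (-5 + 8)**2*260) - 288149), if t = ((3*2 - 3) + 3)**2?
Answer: -1/285773 ≈ -3.4993e-6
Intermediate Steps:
t = 36 (t = ((6 - 3) + 3)**2 = (3 + 3)**2 = 6**2 = 36)
1/((t + (-5 + 8)**2*260) - 288149) = 1/((36 + (-5 + 8)**2*260) - 288149) = 1/((36 + 3**2*260) - 288149) = 1/((36 + 9*260) - 288149) = 1/((36 + 2340) - 288149) = 1/(2376 - 288149) = 1/(-285773) = -1/285773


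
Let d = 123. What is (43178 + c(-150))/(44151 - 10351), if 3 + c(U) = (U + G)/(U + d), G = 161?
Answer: 582857/456300 ≈ 1.2774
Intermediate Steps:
c(U) = -3 + (161 + U)/(123 + U) (c(U) = -3 + (U + 161)/(U + 123) = -3 + (161 + U)/(123 + U))
(43178 + c(-150))/(44151 - 10351) = (43178 + 2*(-104 - 1*(-150))/(123 - 150))/(44151 - 10351) = (43178 + 2*(-104 + 150)/(-27))/33800 = (43178 + 2*(-1/27)*46)*(1/33800) = (43178 - 92/27)*(1/33800) = (1165714/27)*(1/33800) = 582857/456300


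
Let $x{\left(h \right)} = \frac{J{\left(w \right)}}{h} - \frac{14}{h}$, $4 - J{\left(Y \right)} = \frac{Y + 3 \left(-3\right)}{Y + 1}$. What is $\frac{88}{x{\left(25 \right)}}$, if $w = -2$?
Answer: $- \frac{2200}{21} \approx -104.76$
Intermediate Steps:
$J{\left(Y \right)} = 4 - \frac{-9 + Y}{1 + Y}$ ($J{\left(Y \right)} = 4 - \frac{Y + 3 \left(-3\right)}{Y + 1} = 4 - \frac{Y - 9}{1 + Y} = 4 - \frac{-9 + Y}{1 + Y}$)
$x{\left(h \right)} = - \frac{21}{h}$ ($x{\left(h \right)} = \frac{\frac{1}{1 - 2} \left(13 + 3 \left(-2\right)\right)}{h} - \frac{14}{h} = \frac{\frac{1}{-1} \left(13 - 6\right)}{h} - \frac{14}{h} = \frac{\left(-1\right) 7}{h} - \frac{14}{h} = - \frac{7}{h} - \frac{14}{h} = - \frac{21}{h}$)
$\frac{88}{x{\left(25 \right)}} = \frac{88}{\left(-21\right) \frac{1}{25}} = \frac{88}{- \frac{21}{25}} = 88 \left(- \frac{25}{21}\right) = - \frac{2200}{21}$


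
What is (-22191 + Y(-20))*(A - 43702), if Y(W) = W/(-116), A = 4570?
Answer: 25182772488/29 ≈ 8.6837e+8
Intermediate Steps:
Y(W) = -W/116 (Y(W) = W*(-1/116) = -W/116)
(-22191 + Y(-20))*(A - 43702) = (-22191 - 1/116*(-20))*(4570 - 43702) = (-22191 + 5/29)*(-39132) = -643534/29*(-39132) = 25182772488/29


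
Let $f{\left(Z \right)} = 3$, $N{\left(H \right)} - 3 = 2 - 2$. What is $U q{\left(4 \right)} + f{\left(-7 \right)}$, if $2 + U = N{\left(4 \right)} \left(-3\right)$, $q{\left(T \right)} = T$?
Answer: $-41$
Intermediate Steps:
$N{\left(H \right)} = 3$ ($N{\left(H \right)} = 3 + \left(2 - 2\right) = 3 + 0 = 3$)
$U = -11$ ($U = -2 + 3 \left(-3\right) = -2 - 9 = -11$)
$U q{\left(4 \right)} + f{\left(-7 \right)} = \left(-11\right) 4 + 3 = -44 + 3 = -41$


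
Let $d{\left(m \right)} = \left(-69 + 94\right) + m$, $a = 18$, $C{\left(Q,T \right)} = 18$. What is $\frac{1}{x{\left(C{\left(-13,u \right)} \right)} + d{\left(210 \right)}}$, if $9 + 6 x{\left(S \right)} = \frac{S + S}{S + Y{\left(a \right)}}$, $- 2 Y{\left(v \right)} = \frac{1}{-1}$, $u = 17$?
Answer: $\frac{74}{17303} \approx 0.0042767$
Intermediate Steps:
$Y{\left(v \right)} = \frac{1}{2}$ ($Y{\left(v \right)} = - \frac{1}{2 \left(-1\right)} = \left(- \frac{1}{2}\right) \left(-1\right) = \frac{1}{2}$)
$d{\left(m \right)} = 25 + m$
$x{\left(S \right)} = - \frac{3}{2} + \frac{S}{3 \left(\frac{1}{2} + S\right)}$ ($x{\left(S \right)} = - \frac{3}{2} + \frac{\left(S + S\right) \frac{1}{S + \frac{1}{2}}}{6} = - \frac{3}{2} + \frac{2 S \frac{1}{\frac{1}{2} + S}}{6} = - \frac{3}{2} + \frac{S}{3 \left(\frac{1}{2} + S\right)}$)
$\frac{1}{x{\left(C{\left(-13,u \right)} \right)} + d{\left(210 \right)}} = \frac{1}{\frac{-9 - 252}{6 \left(1 + 2 \cdot 18\right)} + \left(25 + 210\right)} = \frac{1}{\frac{-9 - 252}{6 \left(1 + 36\right)} + 235} = \frac{1}{\frac{1}{6} \cdot \frac{1}{37} \left(-261\right) + 235} = \frac{1}{- \frac{87}{74} + 235} = \frac{1}{\frac{17303}{74}} = \frac{74}{17303}$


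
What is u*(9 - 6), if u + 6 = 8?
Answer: 6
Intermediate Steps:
u = 2 (u = -6 + 8 = 2)
u*(9 - 6) = 2*(9 - 6) = 2*3 = 6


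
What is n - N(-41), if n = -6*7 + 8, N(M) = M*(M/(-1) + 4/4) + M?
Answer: 1729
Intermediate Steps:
N(M) = M + M*(1 - M) (N(M) = M*(M*(-1) + 4*(¼)) + M = M*(-M + 1) + M = M*(1 - M) + M = M + M*(1 - M))
n = -34 (n = -42 + 8 = -34)
n - N(-41) = -34 - (-41)*(2 - 1*(-41)) = -34 - (-41)*(2 + 41) = -34 - (-41)*43 = -34 - 1*(-1763) = -34 + 1763 = 1729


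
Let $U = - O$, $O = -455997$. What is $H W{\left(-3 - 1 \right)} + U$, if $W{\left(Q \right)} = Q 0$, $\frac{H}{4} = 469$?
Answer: $455997$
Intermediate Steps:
$H = 1876$ ($H = 4 \cdot 469 = 1876$)
$W{\left(Q \right)} = 0$
$U = 455997$ ($U = \left(-1\right) \left(-455997\right) = 455997$)
$H W{\left(-3 - 1 \right)} + U = 1876 \cdot 0 + 455997 = 0 + 455997 = 455997$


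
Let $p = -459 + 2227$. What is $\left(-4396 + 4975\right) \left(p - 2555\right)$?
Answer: $-455673$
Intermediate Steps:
$p = 1768$
$\left(-4396 + 4975\right) \left(p - 2555\right) = \left(-4396 + 4975\right) \left(1768 - 2555\right) = 579 \left(-787\right) = -455673$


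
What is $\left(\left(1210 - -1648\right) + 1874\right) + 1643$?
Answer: $6375$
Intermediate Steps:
$\left(\left(1210 - -1648\right) + 1874\right) + 1643 = \left(\left(1210 + 1648\right) + 1874\right) + 1643 = \left(2858 + 1874\right) + 1643 = 4732 + 1643 = 6375$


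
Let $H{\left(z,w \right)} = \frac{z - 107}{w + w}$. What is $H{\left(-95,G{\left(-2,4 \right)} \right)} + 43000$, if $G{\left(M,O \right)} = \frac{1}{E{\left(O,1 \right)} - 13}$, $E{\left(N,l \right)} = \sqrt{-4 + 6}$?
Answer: $44313 - 101 \sqrt{2} \approx 44170.0$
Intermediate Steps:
$E{\left(N,l \right)} = \sqrt{2}$
$G{\left(M,O \right)} = \frac{1}{-13 + \sqrt{2}}$ ($G{\left(M,O \right)} = \frac{1}{\sqrt{2} - 13} = \frac{1}{-13 + \sqrt{2}}$)
$H{\left(z,w \right)} = \frac{-107 + z}{2 w}$
$H{\left(-95,G{\left(-2,4 \right)} \right)} + 43000 = \frac{-107 - 95}{2 \left(- \frac{13}{167} - \frac{\sqrt{2}}{167}\right)} + 43000 = \frac{1}{2} \frac{1}{- \frac{13}{167} - \frac{\sqrt{2}}{167}} \left(-202\right) + 43000 = - \frac{101}{- \frac{13}{167} - \frac{\sqrt{2}}{167}} + 43000 = 43000 - \frac{101}{- \frac{13}{167} - \frac{\sqrt{2}}{167}}$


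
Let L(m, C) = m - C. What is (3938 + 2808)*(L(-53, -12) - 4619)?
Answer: -31436360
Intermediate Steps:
(3938 + 2808)*(L(-53, -12) - 4619) = (3938 + 2808)*((-53 - 1*(-12)) - 4619) = 6746*((-53 + 12) - 4619) = 6746*(-41 - 4619) = 6746*(-4660) = -31436360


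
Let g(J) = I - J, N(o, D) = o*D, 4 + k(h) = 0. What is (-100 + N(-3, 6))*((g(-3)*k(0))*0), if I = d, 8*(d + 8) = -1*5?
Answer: 0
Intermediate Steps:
k(h) = -4 (k(h) = -4 + 0 = -4)
d = -69/8 (d = -8 + (-1*5)/8 = -8 + (⅛)*(-5) = -8 - 5/8 = -69/8 ≈ -8.6250)
I = -69/8 ≈ -8.6250
N(o, D) = D*o
g(J) = -69/8 - J
(-100 + N(-3, 6))*((g(-3)*k(0))*0) = (-100 + 6*(-3))*(((-69/8 - 1*(-3))*(-4))*0) = (-100 - 18)*(((-69/8 + 3)*(-4))*0) = -118*(-45/8*(-4))*0 = -2655*0 = -118*0 = 0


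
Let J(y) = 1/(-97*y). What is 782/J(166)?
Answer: -12591764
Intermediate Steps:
J(y) = -1/(97*y)
782/J(166) = 782/((-1/97/166)) = 782/((-1/97*1/166)) = 782/(-1/16102) = 782*(-16102) = -12591764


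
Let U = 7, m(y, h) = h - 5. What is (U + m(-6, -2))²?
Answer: 0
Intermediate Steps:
m(y, h) = -5 + h
(U + m(-6, -2))² = (7 + (-5 - 2))² = (7 - 7)² = 0² = 0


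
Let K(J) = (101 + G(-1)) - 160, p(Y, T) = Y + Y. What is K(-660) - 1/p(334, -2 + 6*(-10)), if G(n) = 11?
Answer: -32065/668 ≈ -48.001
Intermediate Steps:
p(Y, T) = 2*Y
K(J) = -48 (K(J) = (101 + 11) - 160 = 112 - 160 = -48)
K(-660) - 1/p(334, -2 + 6*(-10)) = -48 - 1/(2*334) = -48 - 1/668 = -32065/668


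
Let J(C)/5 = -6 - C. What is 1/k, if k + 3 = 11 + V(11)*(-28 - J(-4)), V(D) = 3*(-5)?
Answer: 1/278 ≈ 0.0035971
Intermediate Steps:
J(C) = -30 - 5*C (J(C) = 5*(-6 - C) = -30 - 5*C)
V(D) = -15
k = 278 (k = -3 + (11 - 15*(-28 - (-30 - 5*(-4)))) = -3 + (11 - 15*(-28 - (-30 + 20))) = -3 + (11 - 15*(-28 - 1*(-10))) = -3 + (11 - 15*(-28 + 10)) = -3 + (11 - 15*(-18)) = -3 + (11 + 270) = -3 + 281 = 278)
1/k = 1/278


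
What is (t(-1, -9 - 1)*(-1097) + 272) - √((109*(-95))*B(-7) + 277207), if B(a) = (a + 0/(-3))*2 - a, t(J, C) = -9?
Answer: 10145 - 2*√87423 ≈ 9553.7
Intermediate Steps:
B(a) = a (B(a) = (a + 0*(-⅓))*2 - a = (a + 0)*2 - a = a*2 - a = 2*a - a = a)
(t(-1, -9 - 1)*(-1097) + 272) - √((109*(-95))*B(-7) + 277207) = (-9*(-1097) + 272) - √((109*(-95))*(-7) + 277207) = (9873 + 272) - √(-10355*(-7) + 277207) = 10145 - √(72485 + 277207) = 10145 - √349692 = 10145 - 2*√87423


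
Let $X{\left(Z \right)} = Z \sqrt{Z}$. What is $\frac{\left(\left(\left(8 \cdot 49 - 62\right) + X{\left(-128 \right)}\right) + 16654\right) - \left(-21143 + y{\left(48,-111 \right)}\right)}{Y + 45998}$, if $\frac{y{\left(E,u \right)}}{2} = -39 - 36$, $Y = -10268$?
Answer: $\frac{4253}{3970} - \frac{512 i \sqrt{2}}{17865} \approx 1.0713 - 0.040531 i$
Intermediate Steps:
$y{\left(E,u \right)} = -150$ ($y{\left(E,u \right)} = 2 \left(-39 - 36\right) = 2 \left(-75\right) = -150$)
$X{\left(Z \right)} = Z^{\frac{3}{2}}$
$\frac{\left(\left(\left(8 \cdot 49 - 62\right) + X{\left(-128 \right)}\right) + 16654\right) - \left(-21143 + y{\left(48,-111 \right)}\right)}{Y + 45998} = \frac{\left(\left(\left(8 \cdot 49 - 62\right) + \left(-128\right)^{\frac{3}{2}}\right) + 16654\right) + \left(21143 - -150\right)}{-10268 + 45998} = \frac{\left(\left(\left(392 - 62\right) - 1024 i \sqrt{2}\right) + 16654\right) + \left(21143 + 150\right)}{35730} = \left(\left(\left(330 - 1024 i \sqrt{2}\right) + 16654\right) + 21293\right) \frac{1}{35730} = \left(\left(16984 - 1024 i \sqrt{2}\right) + 21293\right) \frac{1}{35730} = \left(38277 - 1024 i \sqrt{2}\right) \frac{1}{35730} = \frac{4253}{3970} - \frac{512 i \sqrt{2}}{17865}$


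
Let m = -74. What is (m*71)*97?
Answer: -509638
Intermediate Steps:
(m*71)*97 = -74*71*97 = -5254*97 = -509638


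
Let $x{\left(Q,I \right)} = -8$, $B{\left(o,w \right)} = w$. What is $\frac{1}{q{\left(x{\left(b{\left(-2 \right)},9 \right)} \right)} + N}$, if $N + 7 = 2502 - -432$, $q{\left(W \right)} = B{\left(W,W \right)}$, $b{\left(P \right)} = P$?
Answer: $\frac{1}{2919} \approx 0.00034258$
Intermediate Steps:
$q{\left(W \right)} = W$
$N = 2927$ ($N = -7 + \left(2502 - -432\right) = -7 + \left(2502 + 432\right) = -7 + 2934 = 2927$)
$\frac{1}{q{\left(x{\left(b{\left(-2 \right)},9 \right)} \right)} + N} = \frac{1}{-8 + 2927} = \frac{1}{2919}$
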